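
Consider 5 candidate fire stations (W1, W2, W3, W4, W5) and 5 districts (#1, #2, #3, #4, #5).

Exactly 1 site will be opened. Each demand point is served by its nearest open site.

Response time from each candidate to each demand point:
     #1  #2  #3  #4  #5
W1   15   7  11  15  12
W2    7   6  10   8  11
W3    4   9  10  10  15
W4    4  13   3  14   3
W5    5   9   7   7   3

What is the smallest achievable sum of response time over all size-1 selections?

31

Open {W5}.
  #1→W5 5, #2→W5 9, #3→W5 7, #4→W5 7, #5→W5 3  ⇒ total 31.
Compare {W4}: total 37.
Compare {W2}: total 42.
No size-1 selection does better; minimum is 31.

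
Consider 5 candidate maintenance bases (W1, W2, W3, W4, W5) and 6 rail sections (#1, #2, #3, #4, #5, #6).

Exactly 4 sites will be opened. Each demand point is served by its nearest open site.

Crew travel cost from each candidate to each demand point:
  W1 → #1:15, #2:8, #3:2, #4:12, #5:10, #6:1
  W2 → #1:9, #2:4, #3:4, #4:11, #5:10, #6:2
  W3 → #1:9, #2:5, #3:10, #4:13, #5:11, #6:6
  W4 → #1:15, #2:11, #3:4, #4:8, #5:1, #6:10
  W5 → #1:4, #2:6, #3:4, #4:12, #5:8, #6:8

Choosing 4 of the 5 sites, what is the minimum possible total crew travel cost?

20

Open {W1, W2, W4, W5}.
  #1→W5 4, #2→W2 4, #3→W1 2, #4→W4 8, #5→W4 1, #6→W1 1  ⇒ total 20.
Compare {W1, W3, W4, W5}: total 21.
Compare {W2, W3, W4, W5}: total 23.
No size-4 selection does better; minimum is 20.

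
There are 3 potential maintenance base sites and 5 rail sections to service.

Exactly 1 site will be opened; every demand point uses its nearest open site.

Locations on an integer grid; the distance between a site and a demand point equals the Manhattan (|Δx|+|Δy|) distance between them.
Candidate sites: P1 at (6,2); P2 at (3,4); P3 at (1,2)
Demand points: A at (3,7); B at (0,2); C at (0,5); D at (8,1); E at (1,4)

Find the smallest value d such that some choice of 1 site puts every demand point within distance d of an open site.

Open {P2}.
  Farthest demand point is D at distance 8 (to P2); all others are ≤ 8.
With {P3} the worst case is 8.
With {P1} the worst case is 9.
No size-1 selection achieves below 8.

8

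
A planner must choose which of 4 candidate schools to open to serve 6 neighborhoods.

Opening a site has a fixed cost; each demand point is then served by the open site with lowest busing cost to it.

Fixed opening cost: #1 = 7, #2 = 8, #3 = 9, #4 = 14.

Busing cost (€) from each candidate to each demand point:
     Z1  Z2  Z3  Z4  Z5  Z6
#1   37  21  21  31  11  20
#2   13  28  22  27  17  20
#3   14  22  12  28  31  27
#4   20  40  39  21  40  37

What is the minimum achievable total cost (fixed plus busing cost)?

Open {#1, #3}: assign each demand point to its cheapest open site.
  Z1→#3 14, Z2→#1 21, Z3→#3 12, Z4→#3 28, Z5→#1 11, Z6→#1 20
  busing cost 106, fixed 16 → total 122.
Compare {#1, #2}: busing cost 113 + fixed 15 = 128.
Compare {#2, #3}: busing cost 111 + fixed 17 = 128.
Compare {#1, #2, #3}: busing cost 104 + fixed 24 = 128.
All other subsets cost ≥ 128. Minimum total cost: 122.

122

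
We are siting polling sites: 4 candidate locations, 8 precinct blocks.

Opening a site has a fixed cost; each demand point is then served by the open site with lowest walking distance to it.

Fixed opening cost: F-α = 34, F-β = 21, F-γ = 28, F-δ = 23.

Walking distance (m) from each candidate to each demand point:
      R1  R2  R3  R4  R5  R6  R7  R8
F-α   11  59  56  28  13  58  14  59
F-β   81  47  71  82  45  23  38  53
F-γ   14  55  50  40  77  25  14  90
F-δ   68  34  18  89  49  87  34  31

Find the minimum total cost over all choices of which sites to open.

Open {F-α, F-β, F-δ}: assign each demand point to its cheapest open site.
  R1→F-α 11, R2→F-δ 34, R3→F-δ 18, R4→F-α 28, R5→F-α 13, R6→F-β 23, R7→F-α 14, R8→F-δ 31
  walking distance 172, fixed 78 → total 250.
Compare {F-α, F-γ, F-δ}: walking distance 174 + fixed 85 = 259.
Compare {F-α, F-δ}: walking distance 207 + fixed 57 = 264.
Compare {F-γ, F-δ}: walking distance 225 + fixed 51 = 276.
All other subsets cost ≥ 259. Minimum total cost: 250.

250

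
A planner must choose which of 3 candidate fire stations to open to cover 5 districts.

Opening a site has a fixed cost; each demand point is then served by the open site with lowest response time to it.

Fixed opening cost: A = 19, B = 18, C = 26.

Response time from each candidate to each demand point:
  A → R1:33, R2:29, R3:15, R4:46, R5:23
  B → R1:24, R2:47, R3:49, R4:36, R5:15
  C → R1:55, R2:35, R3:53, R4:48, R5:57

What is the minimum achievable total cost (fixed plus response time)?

Open {A, B}: assign each demand point to its cheapest open site.
  R1→B 24, R2→A 29, R3→A 15, R4→B 36, R5→B 15
  response time 119, fixed 37 → total 156.
Compare {A}: response time 146 + fixed 19 = 165.
Compare {A, B, C}: response time 119 + fixed 63 = 182.
Compare {B}: response time 171 + fixed 18 = 189.
All other subsets cost ≥ 165. Minimum total cost: 156.

156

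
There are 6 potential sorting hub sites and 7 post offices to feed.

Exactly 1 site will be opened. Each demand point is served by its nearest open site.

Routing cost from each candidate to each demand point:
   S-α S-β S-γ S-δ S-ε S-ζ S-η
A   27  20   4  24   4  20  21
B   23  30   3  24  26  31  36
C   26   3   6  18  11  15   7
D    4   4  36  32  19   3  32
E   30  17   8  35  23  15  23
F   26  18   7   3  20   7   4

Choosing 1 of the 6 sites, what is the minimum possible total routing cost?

85

Open {F}.
  S-α→F 26, S-β→F 18, S-γ→F 7, S-δ→F 3, S-ε→F 20, S-ζ→F 7, S-η→F 4  ⇒ total 85.
Compare {C}: total 86.
Compare {A}: total 120.
No size-1 selection does better; minimum is 85.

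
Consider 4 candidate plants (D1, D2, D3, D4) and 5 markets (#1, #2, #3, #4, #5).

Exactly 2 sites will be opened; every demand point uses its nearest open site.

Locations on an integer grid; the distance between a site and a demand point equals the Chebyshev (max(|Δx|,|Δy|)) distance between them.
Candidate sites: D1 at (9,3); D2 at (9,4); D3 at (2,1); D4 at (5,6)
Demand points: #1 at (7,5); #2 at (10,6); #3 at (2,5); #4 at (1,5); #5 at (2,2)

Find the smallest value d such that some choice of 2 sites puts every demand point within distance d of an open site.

4

Open {D1, D3}.
  Farthest demand point is #3 at distance 4 (to D3); all others are ≤ 4.
With {D1, D4} the worst case is 4.
With {D2, D3} the worst case is 4.
No size-2 selection achieves below 4.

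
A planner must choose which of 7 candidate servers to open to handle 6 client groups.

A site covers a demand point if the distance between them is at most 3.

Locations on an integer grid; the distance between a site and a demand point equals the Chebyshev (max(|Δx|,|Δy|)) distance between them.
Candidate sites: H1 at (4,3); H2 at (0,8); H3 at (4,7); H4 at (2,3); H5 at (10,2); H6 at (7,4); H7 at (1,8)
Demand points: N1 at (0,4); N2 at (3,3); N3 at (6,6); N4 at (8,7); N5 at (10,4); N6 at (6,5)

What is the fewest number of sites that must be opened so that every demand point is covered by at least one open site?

Coverage sets (demand points within 3 of each site):
  H1: {N2, N3, N6}
  H2: {}
  H3: {N3, N6}
  H4: {N1, N2}
  H5: {N5}
  H6: {N3, N4, N5, N6}
  H7: {}
No single site covers all 6 demand points.
But {H4, H6} covers everything, so the minimum is 2.

2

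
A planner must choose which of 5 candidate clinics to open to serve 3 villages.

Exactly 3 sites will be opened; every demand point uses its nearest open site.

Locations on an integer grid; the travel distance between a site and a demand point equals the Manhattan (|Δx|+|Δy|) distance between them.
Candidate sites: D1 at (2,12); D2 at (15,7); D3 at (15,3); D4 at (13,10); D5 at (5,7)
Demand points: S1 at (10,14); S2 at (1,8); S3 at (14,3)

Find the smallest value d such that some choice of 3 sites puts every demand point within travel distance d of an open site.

Open {D1, D2, D4}.
  Farthest demand point is S1 at travel distance 7 (to D4); all others are ≤ 7.
With {D1, D3, D4} the worst case is 7.
With {D2, D4, D5} the worst case is 7.
No size-3 selection achieves below 7.

7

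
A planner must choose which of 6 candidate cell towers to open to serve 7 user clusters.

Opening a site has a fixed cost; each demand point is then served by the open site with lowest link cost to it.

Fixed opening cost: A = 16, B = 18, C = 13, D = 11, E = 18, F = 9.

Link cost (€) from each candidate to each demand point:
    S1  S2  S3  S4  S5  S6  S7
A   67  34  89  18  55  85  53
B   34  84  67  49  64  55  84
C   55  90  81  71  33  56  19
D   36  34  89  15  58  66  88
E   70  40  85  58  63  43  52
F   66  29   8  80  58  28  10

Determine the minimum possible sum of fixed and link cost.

192

Open {C, D, F}: assign each demand point to its cheapest open site.
  S1→D 36, S2→F 29, S3→F 8, S4→D 15, S5→C 33, S6→F 28, S7→F 10
  link cost 159, fixed 33 → total 192.
Compare {D, F}: link cost 184 + fixed 20 = 204.
Compare {A, C, D, F}: link cost 159 + fixed 49 = 208.
Compare {B, C, D, F}: link cost 157 + fixed 51 = 208.
All other subsets cost ≥ 204. Minimum total cost: 192.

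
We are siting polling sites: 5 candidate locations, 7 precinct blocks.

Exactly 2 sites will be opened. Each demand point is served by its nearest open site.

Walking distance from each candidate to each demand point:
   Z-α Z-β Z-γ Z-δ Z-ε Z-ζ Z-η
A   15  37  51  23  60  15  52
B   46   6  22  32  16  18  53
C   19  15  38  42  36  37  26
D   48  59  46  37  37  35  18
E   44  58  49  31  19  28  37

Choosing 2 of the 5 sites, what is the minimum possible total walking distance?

139

Open {B, C}.
  Z-α→C 19, Z-β→B 6, Z-γ→B 22, Z-δ→B 32, Z-ε→B 16, Z-ζ→B 18, Z-η→C 26  ⇒ total 139.
Compare {A, B}: total 149.
Compare {B, D}: total 158.
No size-2 selection does better; minimum is 139.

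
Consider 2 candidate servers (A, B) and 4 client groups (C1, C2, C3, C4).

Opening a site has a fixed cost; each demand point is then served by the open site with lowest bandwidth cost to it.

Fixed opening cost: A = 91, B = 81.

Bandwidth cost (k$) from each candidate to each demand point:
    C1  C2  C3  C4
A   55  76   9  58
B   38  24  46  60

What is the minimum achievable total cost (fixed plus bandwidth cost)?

Open {B}: assign each demand point to its cheapest open site.
  C1→B 38, C2→B 24, C3→B 46, C4→B 60
  bandwidth cost 168, fixed 81 → total 249.
Compare {A}: bandwidth cost 198 + fixed 91 = 289.
Compare {A, B}: bandwidth cost 129 + fixed 172 = 301.

249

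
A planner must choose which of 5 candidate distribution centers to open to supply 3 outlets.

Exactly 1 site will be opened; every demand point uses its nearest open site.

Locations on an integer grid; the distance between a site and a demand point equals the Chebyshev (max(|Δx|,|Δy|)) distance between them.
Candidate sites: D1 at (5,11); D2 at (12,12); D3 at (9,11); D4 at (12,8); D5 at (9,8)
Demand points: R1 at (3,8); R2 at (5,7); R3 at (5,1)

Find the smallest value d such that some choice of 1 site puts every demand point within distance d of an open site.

7

Open {D5}.
  Farthest demand point is R3 at distance 7 (to D5); all others are ≤ 7.
With {D4} the worst case is 9.
With {D1} the worst case is 10.
No size-1 selection achieves below 7.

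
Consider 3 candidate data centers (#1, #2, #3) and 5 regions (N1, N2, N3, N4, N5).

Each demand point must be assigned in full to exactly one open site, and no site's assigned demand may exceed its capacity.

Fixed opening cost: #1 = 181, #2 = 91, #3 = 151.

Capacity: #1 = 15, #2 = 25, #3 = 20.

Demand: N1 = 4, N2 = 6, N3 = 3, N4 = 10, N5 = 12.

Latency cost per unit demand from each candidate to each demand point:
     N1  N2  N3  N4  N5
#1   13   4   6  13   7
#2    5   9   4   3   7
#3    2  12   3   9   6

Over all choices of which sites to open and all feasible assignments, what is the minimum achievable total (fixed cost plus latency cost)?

Open {#2, #3}; cheapest assignment that respects the capacities:
  #2 (cap 25, load 16): N2, N4 — cost 6×9 + 10×3 = 84
  #3 (cap 20, load 19): N1, N3, N5 — cost 4×2 + 3×3 + 12×6 = 89
  Shipping 173, fixed 242 → total 415.
  Any other capacity-feasible assignment to {#2, #3} ships for at least 173.
Compare {#1, #2}: its best feasible assignment gives total 472.
Compare {#1, #2, #3}: its best feasible assignment gives total 566.
Every other set of open sites that can feasibly serve all demand totals ≥ 472 even under its best assignment. Minimum: 415.

415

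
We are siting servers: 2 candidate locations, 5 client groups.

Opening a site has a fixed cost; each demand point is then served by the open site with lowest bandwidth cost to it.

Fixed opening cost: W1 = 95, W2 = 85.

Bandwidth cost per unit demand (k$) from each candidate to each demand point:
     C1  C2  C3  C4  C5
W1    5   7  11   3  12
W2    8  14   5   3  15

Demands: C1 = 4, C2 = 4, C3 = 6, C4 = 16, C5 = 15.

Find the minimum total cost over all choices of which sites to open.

Open {W1}: assign each demand point to its cheapest open site.
  C1→W1 4×5=20, C2→W1 4×7=28, C3→W1 6×11=66, C4→W1 16×3=48, C5→W1 15×12=180
  bandwidth cost 342, fixed 95 → total 437.
Compare {W2}: bandwidth cost 391 + fixed 85 = 476.
Compare {W1, W2}: bandwidth cost 306 + fixed 180 = 486.

437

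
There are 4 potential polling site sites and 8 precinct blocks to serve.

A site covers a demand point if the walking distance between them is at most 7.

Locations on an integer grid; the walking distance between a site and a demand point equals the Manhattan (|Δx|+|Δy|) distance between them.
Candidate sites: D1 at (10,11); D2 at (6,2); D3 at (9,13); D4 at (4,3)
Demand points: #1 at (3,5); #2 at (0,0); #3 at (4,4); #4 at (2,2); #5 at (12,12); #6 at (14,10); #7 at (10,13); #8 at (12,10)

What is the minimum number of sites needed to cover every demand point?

Coverage sets (demand points within 7 of each site):
  D1: {#5, #6, #7, #8}
  D2: {#1, #3, #4}
  D3: {#5, #7, #8}
  D4: {#1, #2, #3, #4}
No single site covers all 8 demand points.
But {D1, D4} covers everything, so the minimum is 2.

2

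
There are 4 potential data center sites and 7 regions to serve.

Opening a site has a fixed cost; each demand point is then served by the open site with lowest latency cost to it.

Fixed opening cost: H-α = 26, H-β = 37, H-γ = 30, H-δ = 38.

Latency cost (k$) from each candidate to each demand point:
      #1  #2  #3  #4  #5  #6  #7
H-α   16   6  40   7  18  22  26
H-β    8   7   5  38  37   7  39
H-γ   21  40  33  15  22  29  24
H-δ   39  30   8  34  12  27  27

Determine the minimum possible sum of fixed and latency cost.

Open {H-α, H-β}: assign each demand point to its cheapest open site.
  #1→H-β 8, #2→H-α 6, #3→H-β 5, #4→H-α 7, #5→H-α 18, #6→H-β 7, #7→H-α 26
  latency cost 77, fixed 63 → total 140.
Compare {H-β, H-γ}: latency cost 88 + fixed 67 = 155.
Compare {H-α}: latency cost 135 + fixed 26 = 161.
Compare {H-α, H-δ}: latency cost 97 + fixed 64 = 161.
All other subsets cost ≥ 155. Minimum total cost: 140.

140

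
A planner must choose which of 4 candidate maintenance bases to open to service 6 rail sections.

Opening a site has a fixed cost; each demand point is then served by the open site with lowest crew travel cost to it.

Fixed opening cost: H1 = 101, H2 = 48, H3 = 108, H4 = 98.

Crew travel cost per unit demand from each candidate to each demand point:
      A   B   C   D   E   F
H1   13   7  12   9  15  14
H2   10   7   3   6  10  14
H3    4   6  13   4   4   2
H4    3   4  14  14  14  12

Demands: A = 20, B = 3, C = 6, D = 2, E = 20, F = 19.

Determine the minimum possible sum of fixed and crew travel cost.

Open {H2, H3}: assign each demand point to its cheapest open site.
  A→H3 20×4=80, B→H3 3×6=18, C→H2 6×3=18, D→H3 2×4=8, E→H3 20×4=80, F→H3 19×2=38
  crew travel cost 242, fixed 156 → total 398.
Compare {H3}: crew travel cost 302 + fixed 108 = 410.
Compare {H2, H3, H4}: crew travel cost 216 + fixed 254 = 470.
Compare {H3, H4}: crew travel cost 276 + fixed 206 = 482.
All other subsets cost ≥ 410. Minimum total cost: 398.

398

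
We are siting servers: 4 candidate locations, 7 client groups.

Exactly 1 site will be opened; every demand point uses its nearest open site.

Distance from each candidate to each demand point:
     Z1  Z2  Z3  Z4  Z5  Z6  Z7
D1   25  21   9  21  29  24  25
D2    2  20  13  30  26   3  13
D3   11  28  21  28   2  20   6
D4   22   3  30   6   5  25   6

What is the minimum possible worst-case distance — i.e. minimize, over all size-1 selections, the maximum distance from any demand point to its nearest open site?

28

Open {D3}.
  Farthest demand point is Z2 at distance 28 (to D3); all others are ≤ 28.
With {D1} the worst case is 29.
With {D2} the worst case is 30.
No size-1 selection achieves below 28.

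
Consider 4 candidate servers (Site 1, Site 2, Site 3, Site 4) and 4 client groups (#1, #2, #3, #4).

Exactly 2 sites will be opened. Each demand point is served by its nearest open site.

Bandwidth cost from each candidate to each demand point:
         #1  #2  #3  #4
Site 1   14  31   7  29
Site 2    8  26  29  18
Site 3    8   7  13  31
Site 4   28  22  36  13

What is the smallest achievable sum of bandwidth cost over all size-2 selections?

41

Open {Site 3, Site 4}.
  #1→Site 3 8, #2→Site 3 7, #3→Site 3 13, #4→Site 4 13  ⇒ total 41.
Compare {Site 2, Site 3}: total 46.
Compare {Site 1, Site 3}: total 51.
No size-2 selection does better; minimum is 41.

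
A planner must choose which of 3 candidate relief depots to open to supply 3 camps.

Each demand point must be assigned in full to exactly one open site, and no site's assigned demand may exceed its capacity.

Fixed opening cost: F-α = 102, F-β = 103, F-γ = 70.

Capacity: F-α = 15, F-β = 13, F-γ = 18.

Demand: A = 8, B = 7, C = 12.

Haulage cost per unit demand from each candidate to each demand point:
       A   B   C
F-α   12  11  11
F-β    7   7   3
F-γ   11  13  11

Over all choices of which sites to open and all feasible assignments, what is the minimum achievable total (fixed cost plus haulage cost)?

388

Open {F-β, F-γ}; cheapest assignment that respects the capacities:
  F-β (cap 13, load 12): C — cost 12×3 = 36
  F-γ (cap 18, load 15): A, B — cost 8×11 + 7×13 = 179
  Shipping 215, fixed 173 → total 388.
  Any other capacity-feasible assignment to {F-β, F-γ} ships for at least 215.
Compare {F-α, F-β}: its best feasible assignment gives total 414.
Compare {F-α, F-β, F-γ}: its best feasible assignment gives total 476.
Every other set of open sites that can feasibly serve all demand totals ≥ 414 even under its best assignment. Minimum: 388.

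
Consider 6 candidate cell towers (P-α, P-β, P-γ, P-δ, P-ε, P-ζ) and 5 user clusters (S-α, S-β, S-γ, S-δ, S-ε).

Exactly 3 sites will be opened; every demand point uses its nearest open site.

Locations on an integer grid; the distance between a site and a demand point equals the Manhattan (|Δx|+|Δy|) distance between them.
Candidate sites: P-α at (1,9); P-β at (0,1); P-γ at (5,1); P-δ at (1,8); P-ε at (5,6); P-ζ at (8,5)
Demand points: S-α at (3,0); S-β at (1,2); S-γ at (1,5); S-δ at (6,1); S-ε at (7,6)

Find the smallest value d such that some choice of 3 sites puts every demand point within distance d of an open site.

Open {P-α, P-γ, P-ε}.
  Farthest demand point is S-β at distance 5 (to P-γ); all others are ≤ 5.
With {P-α, P-γ, P-ζ} the worst case is 5.
With {P-β, P-γ, P-ε} the worst case is 5.
No size-3 selection achieves below 5.

5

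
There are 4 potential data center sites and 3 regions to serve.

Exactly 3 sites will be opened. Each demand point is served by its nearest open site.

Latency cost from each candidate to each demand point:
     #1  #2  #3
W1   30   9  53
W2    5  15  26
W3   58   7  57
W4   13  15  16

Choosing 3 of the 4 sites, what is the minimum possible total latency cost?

Open {W2, W3, W4}.
  #1→W2 5, #2→W3 7, #3→W4 16  ⇒ total 28.
Compare {W1, W2, W4}: total 30.
Compare {W1, W3, W4}: total 36.
No size-3 selection does better; minimum is 28.

28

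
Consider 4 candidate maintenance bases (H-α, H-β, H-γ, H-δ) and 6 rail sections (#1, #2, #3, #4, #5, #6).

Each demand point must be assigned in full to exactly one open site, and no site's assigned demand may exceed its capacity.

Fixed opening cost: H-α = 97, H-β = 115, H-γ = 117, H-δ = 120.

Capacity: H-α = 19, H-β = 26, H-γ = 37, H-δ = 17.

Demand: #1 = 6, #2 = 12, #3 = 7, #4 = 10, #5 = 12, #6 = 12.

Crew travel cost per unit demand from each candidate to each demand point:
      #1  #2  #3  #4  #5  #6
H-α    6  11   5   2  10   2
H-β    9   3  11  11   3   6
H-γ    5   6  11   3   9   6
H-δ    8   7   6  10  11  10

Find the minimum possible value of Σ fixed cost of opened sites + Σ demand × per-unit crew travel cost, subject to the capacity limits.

513

Open {H-β, H-γ}; cheapest assignment that respects the capacities:
  H-β (cap 26, load 24): #2, #5 — cost 12×3 + 12×3 = 72
  H-γ (cap 37, load 35): #1, #3, #4, #6 — cost 6×5 + 7×11 + 10×3 + 12×6 = 209
  Shipping 281, fixed 232 → total 513.
  Any other capacity-feasible assignment to {H-β, H-γ} ships for at least 281.
Compare {H-α, H-β, H-γ}: its best feasible assignment gives total 520.
Compare {H-β, H-γ, H-δ}: its best feasible assignment gives total 598.
Every other set of open sites that can feasibly serve all demand totals ≥ 520 even under its best assignment. Minimum: 513.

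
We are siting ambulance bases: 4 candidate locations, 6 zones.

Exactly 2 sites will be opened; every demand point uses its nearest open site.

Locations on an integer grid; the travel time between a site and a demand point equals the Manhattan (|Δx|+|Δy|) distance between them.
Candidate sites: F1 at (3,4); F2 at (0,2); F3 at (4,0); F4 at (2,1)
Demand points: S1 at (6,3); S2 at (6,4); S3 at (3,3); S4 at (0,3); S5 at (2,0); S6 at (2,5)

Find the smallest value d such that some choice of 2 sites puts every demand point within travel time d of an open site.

4

Open {F1, F2}.
  Farthest demand point is S1 at travel time 4 (to F1); all others are ≤ 4.
With {F1, F3} the worst case is 4.
With {F1, F4} the worst case is 4.
No size-2 selection achieves below 4.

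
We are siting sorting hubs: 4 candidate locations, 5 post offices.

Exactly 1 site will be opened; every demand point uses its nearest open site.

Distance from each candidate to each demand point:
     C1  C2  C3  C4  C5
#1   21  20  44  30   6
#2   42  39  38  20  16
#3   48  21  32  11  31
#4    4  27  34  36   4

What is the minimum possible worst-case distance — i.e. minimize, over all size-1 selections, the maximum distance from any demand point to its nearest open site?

36

Open {#4}.
  Farthest demand point is C4 at distance 36 (to #4); all others are ≤ 36.
With {#2} the worst case is 42.
With {#1} the worst case is 44.
No size-1 selection achieves below 36.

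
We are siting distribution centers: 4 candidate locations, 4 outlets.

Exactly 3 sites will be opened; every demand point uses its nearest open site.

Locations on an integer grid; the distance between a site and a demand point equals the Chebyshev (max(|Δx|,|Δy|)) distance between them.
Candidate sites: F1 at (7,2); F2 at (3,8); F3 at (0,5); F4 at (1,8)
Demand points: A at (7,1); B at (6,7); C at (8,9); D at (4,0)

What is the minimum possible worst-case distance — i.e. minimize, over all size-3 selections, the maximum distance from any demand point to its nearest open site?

Open {F1, F2, F3}.
  Farthest demand point is C at distance 5 (to F2); all others are ≤ 5.
With {F1, F2, F4} the worst case is 5.
With {F1, F3, F4} the worst case is 7.
No size-3 selection achieves below 5.

5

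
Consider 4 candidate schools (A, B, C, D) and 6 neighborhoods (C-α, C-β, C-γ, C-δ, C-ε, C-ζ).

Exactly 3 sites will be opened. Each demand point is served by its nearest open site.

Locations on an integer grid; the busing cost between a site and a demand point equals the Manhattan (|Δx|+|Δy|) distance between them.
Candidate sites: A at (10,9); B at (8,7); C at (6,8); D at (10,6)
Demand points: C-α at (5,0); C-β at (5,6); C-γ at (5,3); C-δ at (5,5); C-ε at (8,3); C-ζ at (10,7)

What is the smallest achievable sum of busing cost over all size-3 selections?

Open {B, C, D}.
  C-α→C 9, C-β→C 3, C-γ→C 6, C-δ→C 4, C-ε→B 4, C-ζ→D 1  ⇒ total 27.
Compare {A, B, C}: total 28.
Compare {A, C, D}: total 28.
No size-3 selection does better; minimum is 27.

27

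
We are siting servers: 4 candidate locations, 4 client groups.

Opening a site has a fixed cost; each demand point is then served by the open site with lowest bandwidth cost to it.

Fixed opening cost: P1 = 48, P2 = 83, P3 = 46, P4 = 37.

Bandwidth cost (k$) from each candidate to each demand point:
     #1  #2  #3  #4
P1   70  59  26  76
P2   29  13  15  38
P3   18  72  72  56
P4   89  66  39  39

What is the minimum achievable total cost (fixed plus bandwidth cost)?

Open {P2}: assign each demand point to its cheapest open site.
  #1→P2 29, #2→P2 13, #3→P2 15, #4→P2 38
  bandwidth cost 95, fixed 83 → total 178.
Compare {P2, P3}: bandwidth cost 84 + fixed 129 = 213.
Compare {P2, P4}: bandwidth cost 95 + fixed 120 = 215.
Compare {P1, P2}: bandwidth cost 95 + fixed 131 = 226.
All other subsets cost ≥ 213. Minimum total cost: 178.

178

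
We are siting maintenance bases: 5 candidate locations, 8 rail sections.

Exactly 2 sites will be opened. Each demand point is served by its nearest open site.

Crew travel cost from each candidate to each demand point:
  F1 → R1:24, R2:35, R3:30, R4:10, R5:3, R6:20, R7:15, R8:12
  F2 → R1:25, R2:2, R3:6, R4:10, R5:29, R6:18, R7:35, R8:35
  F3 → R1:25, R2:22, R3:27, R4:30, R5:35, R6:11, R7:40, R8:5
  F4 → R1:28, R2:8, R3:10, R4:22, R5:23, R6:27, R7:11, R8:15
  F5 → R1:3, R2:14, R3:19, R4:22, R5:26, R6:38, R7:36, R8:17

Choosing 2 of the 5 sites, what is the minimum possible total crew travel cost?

90

Open {F1, F2}.
  R1→F1 24, R2→F2 2, R3→F2 6, R4→F1 10, R5→F1 3, R6→F2 18, R7→F1 15, R8→F1 12  ⇒ total 90.
Compare {F1, F5}: total 96.
Compare {F1, F4}: total 98.
No size-2 selection does better; minimum is 90.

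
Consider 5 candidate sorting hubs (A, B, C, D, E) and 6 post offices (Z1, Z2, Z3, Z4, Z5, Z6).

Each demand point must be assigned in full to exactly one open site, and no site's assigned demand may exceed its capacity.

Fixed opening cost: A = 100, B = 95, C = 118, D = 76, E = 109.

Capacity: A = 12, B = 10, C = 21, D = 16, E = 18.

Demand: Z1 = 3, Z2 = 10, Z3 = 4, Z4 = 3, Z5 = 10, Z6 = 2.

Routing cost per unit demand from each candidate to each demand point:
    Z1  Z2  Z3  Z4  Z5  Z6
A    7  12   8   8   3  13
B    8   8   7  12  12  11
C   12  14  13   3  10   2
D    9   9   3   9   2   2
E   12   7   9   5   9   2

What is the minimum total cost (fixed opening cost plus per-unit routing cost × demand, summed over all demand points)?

Open {D, E}; cheapest assignment that respects the capacities:
  D (cap 16, load 16): Z3, Z5, Z6 — cost 4×3 + 10×2 + 2×2 = 36
  E (cap 18, load 16): Z1, Z2, Z4 — cost 3×12 + 10×7 + 3×5 = 121
  Shipping 157, fixed 185 → total 342.
  Any other capacity-feasible assignment to {D, E} ships for at least 157.
Compare {C, D}: its best feasible assignment gives total 415.
Compare {B, D, E}: its best feasible assignment gives total 425.
Every other set of open sites that can feasibly serve all demand totals ≥ 415 even under its best assignment. Minimum: 342.

342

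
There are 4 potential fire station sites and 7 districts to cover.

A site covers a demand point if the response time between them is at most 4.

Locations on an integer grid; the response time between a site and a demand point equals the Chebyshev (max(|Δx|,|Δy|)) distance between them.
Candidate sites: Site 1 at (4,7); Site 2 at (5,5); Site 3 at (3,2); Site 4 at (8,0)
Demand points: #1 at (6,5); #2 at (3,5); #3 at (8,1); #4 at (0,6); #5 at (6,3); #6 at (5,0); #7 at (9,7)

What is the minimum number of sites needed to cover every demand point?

Coverage sets (demand points within 4 of each site):
  Site 1: {#1, #2, #4, #5}
  Site 2: {#1, #2, #3, #5, #7}
  Site 3: {#1, #2, #4, #5, #6}
  Site 4: {#3, #5, #6}
No single site covers all 7 demand points.
But {Site 2, Site 3} covers everything, so the minimum is 2.

2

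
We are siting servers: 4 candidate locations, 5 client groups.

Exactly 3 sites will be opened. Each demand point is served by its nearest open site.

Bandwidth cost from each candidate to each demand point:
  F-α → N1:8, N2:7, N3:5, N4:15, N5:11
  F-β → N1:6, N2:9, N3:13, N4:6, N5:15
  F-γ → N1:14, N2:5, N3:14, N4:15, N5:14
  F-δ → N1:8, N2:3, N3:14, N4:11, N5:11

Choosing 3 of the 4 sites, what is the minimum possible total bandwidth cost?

31

Open {F-α, F-β, F-δ}.
  N1→F-β 6, N2→F-δ 3, N3→F-α 5, N4→F-β 6, N5→F-α 11  ⇒ total 31.
Compare {F-α, F-β, F-γ}: total 33.
Compare {F-α, F-γ, F-δ}: total 38.
No size-3 selection does better; minimum is 31.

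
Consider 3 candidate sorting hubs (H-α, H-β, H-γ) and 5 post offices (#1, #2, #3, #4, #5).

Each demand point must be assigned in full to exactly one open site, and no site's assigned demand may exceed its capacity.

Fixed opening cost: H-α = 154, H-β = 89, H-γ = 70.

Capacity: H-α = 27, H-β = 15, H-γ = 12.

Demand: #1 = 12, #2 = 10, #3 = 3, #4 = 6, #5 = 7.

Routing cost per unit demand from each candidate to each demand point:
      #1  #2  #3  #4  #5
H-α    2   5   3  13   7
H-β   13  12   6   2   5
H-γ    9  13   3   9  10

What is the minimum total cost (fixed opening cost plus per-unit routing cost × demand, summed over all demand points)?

373

Open {H-α, H-β}; cheapest assignment that respects the capacities:
  H-α (cap 27, load 25): #1, #2, #3 — cost 12×2 + 10×5 + 3×3 = 83
  H-β (cap 15, load 13): #4, #5 — cost 6×2 + 7×5 = 47
  Shipping 130, fixed 243 → total 373.
  Any other capacity-feasible assignment to {H-α, H-β} ships for at least 130.
Compare {H-α, H-β, H-γ}: its best feasible assignment gives total 443.
Compare {H-α, H-γ}: its best feasible assignment gives total 518.
Every other set of open sites that can feasibly serve all demand totals ≥ 443 even under its best assignment. Minimum: 373.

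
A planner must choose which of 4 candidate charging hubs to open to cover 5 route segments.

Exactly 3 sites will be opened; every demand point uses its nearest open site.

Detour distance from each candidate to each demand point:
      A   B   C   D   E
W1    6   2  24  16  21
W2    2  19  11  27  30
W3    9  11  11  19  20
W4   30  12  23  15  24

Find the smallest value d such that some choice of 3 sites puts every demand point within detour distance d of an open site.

Open {W1, W2, W3}.
  Farthest demand point is E at detour distance 20 (to W3); all others are ≤ 20.
With {W1, W3, W4} the worst case is 20.
With {W2, W3, W4} the worst case is 20.
No size-3 selection achieves below 20.

20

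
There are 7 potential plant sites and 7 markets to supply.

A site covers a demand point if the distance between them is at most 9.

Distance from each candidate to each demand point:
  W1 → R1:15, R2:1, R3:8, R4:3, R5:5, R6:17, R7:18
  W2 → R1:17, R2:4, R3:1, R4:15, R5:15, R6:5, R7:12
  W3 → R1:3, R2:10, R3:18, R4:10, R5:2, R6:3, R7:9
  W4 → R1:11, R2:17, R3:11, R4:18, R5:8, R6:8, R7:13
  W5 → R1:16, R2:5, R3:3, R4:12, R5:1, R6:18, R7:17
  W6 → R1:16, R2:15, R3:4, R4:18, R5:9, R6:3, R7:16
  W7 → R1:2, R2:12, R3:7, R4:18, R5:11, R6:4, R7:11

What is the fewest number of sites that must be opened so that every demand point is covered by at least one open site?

2

Coverage sets (demand points within 9 of each site):
  W1: {R2, R3, R4, R5}
  W2: {R2, R3, R6}
  W3: {R1, R5, R6, R7}
  W4: {R5, R6}
  W5: {R2, R3, R5}
  W6: {R3, R5, R6}
  W7: {R1, R3, R6}
No single site covers all 7 demand points.
But {W1, W3} covers everything, so the minimum is 2.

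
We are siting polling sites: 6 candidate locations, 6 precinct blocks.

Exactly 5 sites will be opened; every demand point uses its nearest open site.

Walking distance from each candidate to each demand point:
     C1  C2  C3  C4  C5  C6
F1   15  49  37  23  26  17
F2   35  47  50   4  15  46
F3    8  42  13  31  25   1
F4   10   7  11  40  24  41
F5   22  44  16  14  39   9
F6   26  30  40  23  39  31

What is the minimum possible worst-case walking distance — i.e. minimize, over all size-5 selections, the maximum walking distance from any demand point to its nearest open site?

15

Open {F1, F2, F3, F4, F5}.
  Farthest demand point is C5 at walking distance 15 (to F2); all others are ≤ 15.
With {F1, F2, F3, F4, F6} the worst case is 15.
With {F1, F2, F4, F5, F6} the worst case is 15.
No size-5 selection achieves below 15.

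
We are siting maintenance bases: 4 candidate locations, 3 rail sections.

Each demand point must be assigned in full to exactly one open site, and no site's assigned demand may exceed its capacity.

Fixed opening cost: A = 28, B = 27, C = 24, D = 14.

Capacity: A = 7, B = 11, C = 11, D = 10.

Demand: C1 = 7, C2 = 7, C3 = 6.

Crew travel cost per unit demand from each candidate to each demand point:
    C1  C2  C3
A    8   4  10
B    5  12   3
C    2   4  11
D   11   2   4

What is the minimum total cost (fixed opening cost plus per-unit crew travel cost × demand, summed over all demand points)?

111

Open {B, C, D}; cheapest assignment that respects the capacities:
  B (cap 11, load 6): C3 — cost 6×3 = 18
  C (cap 11, load 7): C1 — cost 7×2 = 14
  D (cap 10, load 7): C2 — cost 7×2 = 14
  Shipping 46, fixed 65 → total 111.
  Any other capacity-feasible assignment to {B, C, D} ships for at least 46.
Compare {A, C, D}: its best feasible assignment gives total 132.
Compare {A, B, C}: its best feasible assignment gives total 139.
Every other set of open sites that can feasibly serve all demand totals ≥ 132 even under its best assignment. Minimum: 111.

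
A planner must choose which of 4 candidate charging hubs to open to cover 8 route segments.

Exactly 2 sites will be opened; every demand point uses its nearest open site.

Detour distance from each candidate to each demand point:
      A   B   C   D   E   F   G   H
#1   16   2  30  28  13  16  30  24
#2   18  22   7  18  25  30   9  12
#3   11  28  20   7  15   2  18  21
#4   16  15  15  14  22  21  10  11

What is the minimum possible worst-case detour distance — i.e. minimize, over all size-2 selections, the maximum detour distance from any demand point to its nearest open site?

15

Open {#3, #4}.
  Farthest demand point is B at detour distance 15 (to #4); all others are ≤ 15.
With {#1, #4} the worst case is 16.
With {#1, #2} the worst case is 18.
No size-2 selection achieves below 15.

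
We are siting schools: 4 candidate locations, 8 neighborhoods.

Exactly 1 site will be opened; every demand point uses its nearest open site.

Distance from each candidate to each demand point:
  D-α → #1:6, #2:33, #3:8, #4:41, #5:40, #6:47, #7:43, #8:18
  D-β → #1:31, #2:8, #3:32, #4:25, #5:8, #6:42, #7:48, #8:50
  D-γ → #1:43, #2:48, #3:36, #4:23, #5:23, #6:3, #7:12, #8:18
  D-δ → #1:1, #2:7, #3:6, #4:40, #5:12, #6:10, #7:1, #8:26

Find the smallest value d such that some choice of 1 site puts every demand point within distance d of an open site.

Open {D-δ}.
  Farthest demand point is #4 at distance 40 (to D-δ); all others are ≤ 40.
With {D-α} the worst case is 47.
With {D-γ} the worst case is 48.
No size-1 selection achieves below 40.

40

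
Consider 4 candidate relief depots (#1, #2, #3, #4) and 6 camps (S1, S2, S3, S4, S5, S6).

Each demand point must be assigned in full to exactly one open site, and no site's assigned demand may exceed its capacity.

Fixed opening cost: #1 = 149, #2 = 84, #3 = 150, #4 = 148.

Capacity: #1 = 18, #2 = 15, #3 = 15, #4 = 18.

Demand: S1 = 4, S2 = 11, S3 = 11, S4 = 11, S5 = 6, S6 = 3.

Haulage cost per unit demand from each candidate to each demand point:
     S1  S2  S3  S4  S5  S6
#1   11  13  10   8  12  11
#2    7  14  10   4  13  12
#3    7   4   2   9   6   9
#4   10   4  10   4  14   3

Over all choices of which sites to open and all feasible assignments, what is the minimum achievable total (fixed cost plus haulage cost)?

631

Open {#2, #3, #4}; cheapest assignment that respects the capacities:
  #2 (cap 15, load 15): S1, S4 — cost 4×7 + 11×4 = 72
  #3 (cap 15, load 14): S3, S6 — cost 11×2 + 3×9 = 49
  #4 (cap 18, load 17): S2, S5 — cost 11×4 + 6×14 = 128
  Shipping 249, fixed 382 → total 631.
  Any other capacity-feasible assignment to {#2, #3, #4} ships for at least 249.
Compare {#1, #2, #4}: its best feasible assignment gives total 688.
Compare {#1, #2, #3}: its best feasible assignment gives total 708.
Every other set of open sites that can feasibly serve all demand totals ≥ 688 even under its best assignment. Minimum: 631.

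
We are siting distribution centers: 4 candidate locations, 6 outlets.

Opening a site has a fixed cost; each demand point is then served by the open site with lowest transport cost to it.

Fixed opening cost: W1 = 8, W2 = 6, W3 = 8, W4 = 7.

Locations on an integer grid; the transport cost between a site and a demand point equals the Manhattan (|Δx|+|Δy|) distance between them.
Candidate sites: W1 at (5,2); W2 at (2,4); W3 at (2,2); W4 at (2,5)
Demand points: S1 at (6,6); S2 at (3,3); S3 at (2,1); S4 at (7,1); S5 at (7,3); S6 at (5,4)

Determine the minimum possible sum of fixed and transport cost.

Open {W1}: assign each demand point to its cheapest open site.
  S1→W1 5, S2→W1 3, S3→W1 4, S4→W1 3, S5→W1 3, S6→W1 2
  transport cost 20, fixed 8 → total 28.
Compare {W1, W2}: transport cost 18 + fixed 14 = 32.
Compare {W1, W3}: transport cost 16 + fixed 16 = 32.
Compare {W2}: transport cost 28 + fixed 6 = 34.
All other subsets cost ≥ 32. Minimum total cost: 28.

28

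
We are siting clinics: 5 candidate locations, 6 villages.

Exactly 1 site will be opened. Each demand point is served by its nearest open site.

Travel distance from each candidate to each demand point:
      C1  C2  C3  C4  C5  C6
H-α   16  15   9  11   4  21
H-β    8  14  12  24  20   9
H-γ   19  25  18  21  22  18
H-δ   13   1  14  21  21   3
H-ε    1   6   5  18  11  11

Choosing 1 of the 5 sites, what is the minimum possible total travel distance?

52

Open {H-ε}.
  C1→H-ε 1, C2→H-ε 6, C3→H-ε 5, C4→H-ε 18, C5→H-ε 11, C6→H-ε 11  ⇒ total 52.
Compare {H-δ}: total 73.
Compare {H-α}: total 76.
No size-1 selection does better; minimum is 52.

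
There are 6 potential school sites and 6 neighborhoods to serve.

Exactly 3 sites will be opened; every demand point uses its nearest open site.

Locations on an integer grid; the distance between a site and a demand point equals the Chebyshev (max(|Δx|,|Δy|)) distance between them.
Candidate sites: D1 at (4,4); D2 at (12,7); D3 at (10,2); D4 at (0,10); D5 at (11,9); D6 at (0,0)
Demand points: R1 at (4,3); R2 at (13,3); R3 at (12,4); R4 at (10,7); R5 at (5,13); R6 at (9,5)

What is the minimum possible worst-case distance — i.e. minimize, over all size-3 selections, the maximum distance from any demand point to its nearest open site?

Open {D1, D2, D4}.
  Farthest demand point is R5 at distance 5 (to D4); all others are ≤ 5.
With {D1, D3, D4} the worst case is 5.
With {D2, D4, D6} the worst case is 5.
No size-3 selection achieves below 5.

5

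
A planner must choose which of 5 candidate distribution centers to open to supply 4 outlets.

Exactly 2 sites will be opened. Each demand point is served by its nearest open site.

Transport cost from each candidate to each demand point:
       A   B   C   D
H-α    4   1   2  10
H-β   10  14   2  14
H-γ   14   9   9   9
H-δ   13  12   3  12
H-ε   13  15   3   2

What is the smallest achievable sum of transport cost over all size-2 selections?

9

Open {H-α, H-ε}.
  A→H-α 4, B→H-α 1, C→H-α 2, D→H-ε 2  ⇒ total 9.
Compare {H-α, H-γ}: total 16.
Compare {H-α, H-β}: total 17.
No size-2 selection does better; minimum is 9.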